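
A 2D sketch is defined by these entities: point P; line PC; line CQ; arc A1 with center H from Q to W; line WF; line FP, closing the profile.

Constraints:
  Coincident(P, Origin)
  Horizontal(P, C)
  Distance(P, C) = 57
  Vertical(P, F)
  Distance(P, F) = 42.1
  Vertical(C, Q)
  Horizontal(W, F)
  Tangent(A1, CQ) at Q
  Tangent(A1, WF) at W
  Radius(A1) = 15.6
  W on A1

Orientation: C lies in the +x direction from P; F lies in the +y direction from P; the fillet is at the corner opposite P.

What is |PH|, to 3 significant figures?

49.2

P is at the origin; P and C share the same y with |PC| = 57.0 and C on the +x side, so C = (57.0, 0.00). P and F share the same x with |PF| = 42.1 and F on the +y side, so F = (0.00, 42.1). The virtual corner opposite P is at (57.0, 42.1). A1 meets CQ tangentially, so HQ is at right angles to CQ and the tangent condition forces HW to be normal to WF, with radius 15.6, so the center H sits 15.6 in from both sides at H = (41.4, 26.5). Then |PH| = |H − P| = 49.2.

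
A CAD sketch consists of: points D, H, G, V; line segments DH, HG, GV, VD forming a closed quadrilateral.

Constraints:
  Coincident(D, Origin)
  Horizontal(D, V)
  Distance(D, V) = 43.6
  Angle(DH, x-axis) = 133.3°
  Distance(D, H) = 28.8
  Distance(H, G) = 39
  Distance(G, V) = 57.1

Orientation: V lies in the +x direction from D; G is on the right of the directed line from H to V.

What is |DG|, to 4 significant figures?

20.22

D is at the origin; DV is horizontal with |DV| = 43.6 and V in +x, so V = (43.6, 0). DH runs at 133.3° with |DH| = 28.8, so H = (-19.75, 20.96). G is determined by |HG| = 39.0 and |GV| = 57.1 together: it lies at the intersection of circle(H, 39.0) and circle(V, 57.1). With |HV| = 66.73, the foot of the radical line on HV is 20.33 from H and the perpendicular offset is √(39.0² − 20.33²) = 33.28. Taking the right-of-HV solution: G = (-10.90, -17.02).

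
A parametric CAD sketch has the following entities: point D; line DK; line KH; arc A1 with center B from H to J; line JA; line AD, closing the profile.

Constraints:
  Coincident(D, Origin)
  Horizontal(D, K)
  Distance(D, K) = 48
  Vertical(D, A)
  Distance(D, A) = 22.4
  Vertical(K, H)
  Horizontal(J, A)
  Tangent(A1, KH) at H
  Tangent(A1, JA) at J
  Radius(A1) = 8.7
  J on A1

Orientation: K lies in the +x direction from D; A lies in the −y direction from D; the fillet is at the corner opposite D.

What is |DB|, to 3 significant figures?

41.6

D is at the origin; D and K share the same y with |DK| = 48.0 and K on the +x side, so K = (48.0, 0.00). DA is vertical with |DA| = 22.4 and A on the −y side, so A = (0.00, -22.4). The virtual corner opposite D is at (48.0, -22.4). A1 meets KH tangentially, so BH is at right angles to KH and since A1 is tangent to JA there, BJ ⟂ JA, with radius 8.7, so the center B sits 8.7 in from both sides at B = (39.3, -13.7). Then |DB| = |B − D| = 41.6.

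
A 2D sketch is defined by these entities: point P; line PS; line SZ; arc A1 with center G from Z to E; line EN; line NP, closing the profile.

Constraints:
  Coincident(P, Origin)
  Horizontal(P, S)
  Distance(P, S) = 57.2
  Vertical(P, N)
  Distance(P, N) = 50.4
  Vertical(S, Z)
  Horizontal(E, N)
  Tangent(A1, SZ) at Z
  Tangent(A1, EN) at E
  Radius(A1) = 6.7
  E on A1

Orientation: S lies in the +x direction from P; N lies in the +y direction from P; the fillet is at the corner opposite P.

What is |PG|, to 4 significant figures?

66.78

P is at the origin; P and S share the same y with |PS| = 57.2 and S on the +x side, so S = (57.20, 0.000). PN is vertical with |PN| = 50.4 and N on the +y side, so N = (0.000, 50.40). The virtual corner opposite P is at (57.20, 50.40). Since A1 is tangent to SZ there, GZ ⟂ SZ and A1 meets EN tangentially, so GE is at right angles to EN, with radius 6.7, so the center G sits 6.7 in from both sides at G = (50.50, 43.70). Then |PG| = |G − P| = 66.78.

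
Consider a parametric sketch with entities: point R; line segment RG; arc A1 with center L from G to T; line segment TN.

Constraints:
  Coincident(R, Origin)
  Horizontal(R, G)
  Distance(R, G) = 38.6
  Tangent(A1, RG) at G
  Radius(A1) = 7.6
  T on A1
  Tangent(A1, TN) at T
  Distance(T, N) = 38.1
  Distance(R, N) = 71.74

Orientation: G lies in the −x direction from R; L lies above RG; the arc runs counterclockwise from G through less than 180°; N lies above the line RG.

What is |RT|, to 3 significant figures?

35.5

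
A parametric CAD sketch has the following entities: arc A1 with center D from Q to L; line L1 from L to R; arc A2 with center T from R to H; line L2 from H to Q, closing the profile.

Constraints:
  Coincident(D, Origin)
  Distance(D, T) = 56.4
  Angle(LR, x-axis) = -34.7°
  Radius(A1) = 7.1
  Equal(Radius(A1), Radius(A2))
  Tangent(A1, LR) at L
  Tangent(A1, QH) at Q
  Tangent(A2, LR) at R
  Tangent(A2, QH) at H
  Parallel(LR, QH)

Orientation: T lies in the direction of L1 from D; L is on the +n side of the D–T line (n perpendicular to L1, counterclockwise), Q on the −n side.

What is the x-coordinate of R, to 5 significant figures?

50.411

The slot axis is L1's direction at -34.7°, so u = (cos -34.7°, sin -34.7°) = (0.82214, -0.56928) and n = (−sin -34.7°, cos -34.7°) = (0.56928, 0.82214). D is at the origin and T lies 56.4 along u from D, so T = 56.4·u = (46.369, -32.107). Tangency of A1 to both parallel lines with radius 7.1 puts L and Q at D ± 7.1·n: L = (4.0419, 5.8372), Q = (-4.0419, -5.8372). Equal radii place R and H the same way about T: R = T + 7.1·n = (50.411, -26.270), H = T − 7.1·n = (42.327, -37.945). So R.x = 50.411.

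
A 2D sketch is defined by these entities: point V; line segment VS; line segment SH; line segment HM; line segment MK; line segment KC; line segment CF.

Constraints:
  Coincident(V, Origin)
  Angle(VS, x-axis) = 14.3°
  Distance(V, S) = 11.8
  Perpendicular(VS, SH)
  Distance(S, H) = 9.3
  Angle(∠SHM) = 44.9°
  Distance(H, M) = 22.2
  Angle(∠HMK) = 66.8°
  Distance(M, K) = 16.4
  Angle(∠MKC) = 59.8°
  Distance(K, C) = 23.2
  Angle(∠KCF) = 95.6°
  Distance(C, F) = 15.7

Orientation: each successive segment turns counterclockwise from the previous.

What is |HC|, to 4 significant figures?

4.031

∠HMK = 66.8° gives MK at -7.400° from the x-axis; with |MK| = 16.4, K = (14.10, -9.294). ∠MKC = 59.8° gives KC at 112.8° from the x-axis; with |KC| = 23.2, C = (5.110, 12.09). Then |HC| = |C − H| = 4.031.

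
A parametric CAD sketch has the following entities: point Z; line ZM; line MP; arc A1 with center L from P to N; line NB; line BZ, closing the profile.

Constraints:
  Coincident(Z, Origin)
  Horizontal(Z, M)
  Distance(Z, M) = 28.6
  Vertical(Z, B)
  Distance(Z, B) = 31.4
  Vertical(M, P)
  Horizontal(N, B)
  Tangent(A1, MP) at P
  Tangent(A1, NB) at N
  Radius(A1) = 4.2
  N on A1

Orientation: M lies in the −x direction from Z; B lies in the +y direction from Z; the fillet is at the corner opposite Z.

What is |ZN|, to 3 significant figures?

39.8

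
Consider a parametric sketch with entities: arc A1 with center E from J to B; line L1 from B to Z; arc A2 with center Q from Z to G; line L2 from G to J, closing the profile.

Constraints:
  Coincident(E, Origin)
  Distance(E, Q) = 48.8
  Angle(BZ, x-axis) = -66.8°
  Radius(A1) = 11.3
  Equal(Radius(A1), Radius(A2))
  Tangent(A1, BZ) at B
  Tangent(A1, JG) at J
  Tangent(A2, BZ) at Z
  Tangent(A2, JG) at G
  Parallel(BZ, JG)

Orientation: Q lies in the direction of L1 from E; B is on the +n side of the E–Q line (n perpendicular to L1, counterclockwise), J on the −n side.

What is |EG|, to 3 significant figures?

50.1

The slot axis is L1's direction at -66.8°, so u = (cos -66.8°, sin -66.8°) = (0.394, -0.919) and n = (−sin -66.8°, cos -66.8°) = (0.919, 0.394). E is at the origin and Q lies 48.8 along u from E, so Q = 48.8·u = (19.2, -44.9). Tangency of A1 to both parallel lines with radius 11.3 puts B and J at E ± 11.3·n: B = (10.4, 4.45), J = (-10.4, -4.45). Equal radii place Z and G the same way about Q: Z = Q + 11.3·n = (29.6, -40.4), G = Q − 11.3·n = (8.84, -49.3). Then |EG| = |G − E| = 50.1.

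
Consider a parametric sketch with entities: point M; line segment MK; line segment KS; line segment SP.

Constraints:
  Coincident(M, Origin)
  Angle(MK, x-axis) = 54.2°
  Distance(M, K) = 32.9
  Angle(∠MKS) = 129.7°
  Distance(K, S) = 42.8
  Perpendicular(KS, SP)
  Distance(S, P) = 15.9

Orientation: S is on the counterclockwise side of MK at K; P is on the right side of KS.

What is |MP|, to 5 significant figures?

75.967

∠MKS = 129.7°, so KS runs at 54.2° + (180° − 129.7°) = 104.50° from the x-axis; with |KS| = 42.8, S = K + 42.8·(cos 104.50°, sin 104.50°) = (8.5288, 68.121). KS is perpendicular to SP; with |SP| = 15.9 on the right of KS, P = S + 15.9·(0.96815, 0.25038) = (23.922, 72.102). Then |MP| = |P − M| = 75.967.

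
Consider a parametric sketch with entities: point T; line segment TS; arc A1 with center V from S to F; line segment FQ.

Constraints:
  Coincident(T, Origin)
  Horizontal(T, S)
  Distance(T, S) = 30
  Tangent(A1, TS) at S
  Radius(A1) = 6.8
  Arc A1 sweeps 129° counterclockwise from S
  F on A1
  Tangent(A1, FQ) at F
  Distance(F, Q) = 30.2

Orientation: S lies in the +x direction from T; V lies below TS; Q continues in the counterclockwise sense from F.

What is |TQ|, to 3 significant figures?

55.7

T is at the origin; TS is horizontal with |TS| = 30.0 and S on the +x side, so S = (30.0, 0.00). Tangency of A1 to TS means the radius VS is perpendicular to TS, so V = S + (0, -6.8) = (30.0, -6.80). On A1, S sits at bearing 90° from V; a 129° counterclockwise sweep puts F at bearing 219°, so F = V + 6.8·(cos 219°, sin 219°) = (24.7, -11.1). Tangency of A1 to FQ means the radius VF is perpendicular to FQ, so FQ runs along (−sin 219°, cos 219°); with |FQ| = 30.2, Q = (43.7, -34.5). Then |TQ| = |Q − T| = 55.7.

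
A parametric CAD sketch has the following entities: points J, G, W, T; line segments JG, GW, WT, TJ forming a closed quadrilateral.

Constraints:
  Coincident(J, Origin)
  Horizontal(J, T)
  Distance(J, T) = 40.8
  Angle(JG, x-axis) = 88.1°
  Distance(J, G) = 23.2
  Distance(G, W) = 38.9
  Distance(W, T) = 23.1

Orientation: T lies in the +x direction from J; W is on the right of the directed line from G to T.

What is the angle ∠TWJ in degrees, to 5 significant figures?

125.53°

Checks: |GW| = 38.90 ✓; |WT| = 23.10 ✓.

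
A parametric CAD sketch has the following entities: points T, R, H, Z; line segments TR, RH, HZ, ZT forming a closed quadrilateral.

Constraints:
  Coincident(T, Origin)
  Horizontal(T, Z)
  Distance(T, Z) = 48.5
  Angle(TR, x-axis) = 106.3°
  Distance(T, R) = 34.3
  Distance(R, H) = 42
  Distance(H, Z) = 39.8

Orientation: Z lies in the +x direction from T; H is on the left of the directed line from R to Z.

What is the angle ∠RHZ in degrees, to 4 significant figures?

109.5°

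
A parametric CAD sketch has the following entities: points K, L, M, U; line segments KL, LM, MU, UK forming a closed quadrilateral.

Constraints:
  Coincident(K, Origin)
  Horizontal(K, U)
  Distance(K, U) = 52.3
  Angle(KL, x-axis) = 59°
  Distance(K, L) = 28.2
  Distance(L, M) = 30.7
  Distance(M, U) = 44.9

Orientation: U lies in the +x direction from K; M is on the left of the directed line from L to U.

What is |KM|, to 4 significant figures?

57.87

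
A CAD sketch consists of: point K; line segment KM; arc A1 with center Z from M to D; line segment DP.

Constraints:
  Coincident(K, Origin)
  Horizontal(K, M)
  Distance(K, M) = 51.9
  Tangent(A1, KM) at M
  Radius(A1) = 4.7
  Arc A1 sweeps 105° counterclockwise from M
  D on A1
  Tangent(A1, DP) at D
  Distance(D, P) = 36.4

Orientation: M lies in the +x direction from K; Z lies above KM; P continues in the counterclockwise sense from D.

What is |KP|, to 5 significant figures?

62.434

K is at the origin; KM is horizontal with |KM| = 51.9 and M on the +x side, so M = (51.900, 0.0000). Since A1 is tangent to KM there, ZM ⟂ KM, so Z = M + (0, 4.7) = (51.900, 4.7000). On A1, M sits at bearing -90° from Z; a 105° counterclockwise sweep puts D at bearing 15°, so D = Z + 4.7·(cos 15°, sin 15°) = (56.440, 5.9164). A1 meets DP tangentially, so ZD is at right angles to DP, so DP runs along (−sin 15°, cos 15°); with |DP| = 36.4, P = (47.019, 41.076). Then |KP| = |P − K| = 62.434.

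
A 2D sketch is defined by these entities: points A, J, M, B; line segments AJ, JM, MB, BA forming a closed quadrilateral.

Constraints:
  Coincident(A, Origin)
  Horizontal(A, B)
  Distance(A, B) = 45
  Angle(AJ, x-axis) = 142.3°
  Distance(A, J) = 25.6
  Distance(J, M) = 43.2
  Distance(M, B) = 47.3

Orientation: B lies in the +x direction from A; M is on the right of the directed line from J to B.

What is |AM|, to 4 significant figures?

21.16

Checks: |JM| = 43.20 ✓; |MB| = 47.30 ✓.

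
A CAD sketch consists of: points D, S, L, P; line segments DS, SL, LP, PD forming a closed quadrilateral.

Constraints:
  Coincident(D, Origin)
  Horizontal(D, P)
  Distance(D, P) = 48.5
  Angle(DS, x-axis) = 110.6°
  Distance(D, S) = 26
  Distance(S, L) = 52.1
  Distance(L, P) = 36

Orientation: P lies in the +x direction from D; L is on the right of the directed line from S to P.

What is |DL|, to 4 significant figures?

27.11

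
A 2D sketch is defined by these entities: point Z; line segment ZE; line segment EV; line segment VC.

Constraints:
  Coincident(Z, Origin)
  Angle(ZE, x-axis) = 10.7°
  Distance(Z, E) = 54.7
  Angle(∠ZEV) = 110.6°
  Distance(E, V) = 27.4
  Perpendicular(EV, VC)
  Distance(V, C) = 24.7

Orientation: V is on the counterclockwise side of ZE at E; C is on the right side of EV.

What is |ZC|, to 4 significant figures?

89.09

Z is at the origin; ZE runs at 10.7° with length 54.7, so E = 54.7·(cos 10.7°, sin 10.7°) = (53.75, 10.16). ∠ZEV = 110.6°, so EV runs at 10.7° + (180° − 110.6°) = 80.10° from the x-axis; with |EV| = 27.4, V = E + 27.4·(cos 80.10°, sin 80.10°) = (58.46, 37.15). EV is perpendicular to VC; with |VC| = 24.7 on the right of EV, C = V + 24.7·(0.9851, -0.1719) = (82.79, 32.90). Then |ZC| = |C − Z| = 89.09.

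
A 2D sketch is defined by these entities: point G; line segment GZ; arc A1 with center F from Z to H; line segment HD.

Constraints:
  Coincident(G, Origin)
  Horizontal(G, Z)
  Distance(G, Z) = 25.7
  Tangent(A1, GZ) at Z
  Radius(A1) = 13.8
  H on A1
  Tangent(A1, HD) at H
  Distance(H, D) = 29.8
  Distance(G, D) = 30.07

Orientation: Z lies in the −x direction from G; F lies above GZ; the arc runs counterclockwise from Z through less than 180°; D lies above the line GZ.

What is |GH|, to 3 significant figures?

15.6

Checks: G.y = 0.00, Z.y = 0.00 ✓; |GZ| = 25.70 ✓; |FH| = 13.80 ✓; ∠(FH, HD) = 90.00° ✓; |HD| = 29.80 ✓; |GD| = 30.07 ✓.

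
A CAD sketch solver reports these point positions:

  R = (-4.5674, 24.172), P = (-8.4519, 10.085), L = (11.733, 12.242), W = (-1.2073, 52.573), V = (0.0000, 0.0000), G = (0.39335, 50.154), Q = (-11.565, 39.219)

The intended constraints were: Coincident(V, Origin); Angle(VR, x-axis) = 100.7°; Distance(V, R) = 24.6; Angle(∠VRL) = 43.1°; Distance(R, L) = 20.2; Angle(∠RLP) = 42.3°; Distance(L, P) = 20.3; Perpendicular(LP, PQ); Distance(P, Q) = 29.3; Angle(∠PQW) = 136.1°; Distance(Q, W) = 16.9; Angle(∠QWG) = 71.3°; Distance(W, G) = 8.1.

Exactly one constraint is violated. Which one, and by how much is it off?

Distance(W, G) = 8.1 — off by 5.20.

V = (0.00, 0.00) ✓; VR at 100.7° ✓; |VR| = 24.60 ✓; ∠VRL = 43.10° ✓; |RL| = 20.20 ✓; ∠RLP = 42.30° ✓; |LP| = 20.30 ✓; ∠(LP, PQ) = 90.00° ✓; |PQ| = 29.30 ✓; ∠PQW = 136.1° ✓; |QW| = 16.90 ✓; ∠QWG = 71.29° ✓; |WG| = 2.901 ✗.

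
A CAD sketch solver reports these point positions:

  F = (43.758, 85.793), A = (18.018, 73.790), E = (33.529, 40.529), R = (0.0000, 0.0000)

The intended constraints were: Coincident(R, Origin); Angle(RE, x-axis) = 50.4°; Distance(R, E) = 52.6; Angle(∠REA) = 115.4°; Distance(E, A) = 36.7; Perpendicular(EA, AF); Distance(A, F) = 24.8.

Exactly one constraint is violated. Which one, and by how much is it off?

Distance(A, F) = 24.8 — off by 3.60.

R = (0.00, 0.00) ✓; RE at 50.40° ✓; |RE| = 52.60 ✓; ∠REA = 115.4° ✓; |EA| = 36.70 ✓; ∠(EA, AF) = 90.00° ✓; |AF| = 28.40 ✗.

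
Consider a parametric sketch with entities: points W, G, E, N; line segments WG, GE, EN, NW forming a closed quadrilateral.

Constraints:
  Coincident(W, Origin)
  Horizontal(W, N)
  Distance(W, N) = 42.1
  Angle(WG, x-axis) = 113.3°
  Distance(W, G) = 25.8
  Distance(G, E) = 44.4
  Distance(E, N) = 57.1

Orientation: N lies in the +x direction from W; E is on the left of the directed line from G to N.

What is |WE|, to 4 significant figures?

58.21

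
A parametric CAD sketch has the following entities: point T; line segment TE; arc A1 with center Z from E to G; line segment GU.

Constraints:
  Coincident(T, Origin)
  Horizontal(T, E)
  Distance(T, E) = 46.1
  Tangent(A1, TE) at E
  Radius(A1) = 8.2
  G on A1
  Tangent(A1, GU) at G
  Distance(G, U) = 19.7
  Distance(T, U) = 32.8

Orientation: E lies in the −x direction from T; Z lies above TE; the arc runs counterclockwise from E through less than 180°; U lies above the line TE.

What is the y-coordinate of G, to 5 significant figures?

2.9997

T is at the origin; T and E share the same y with |TE| = 46.1 and E on the −x side, so E = (-46.100, 0.0000). A1 meets TE tangentially, so ZE is at right angles to TE, so Z = E + (0, 8.2) = (-46.100, 8.2000). Since ZG ⟂ GU (tangency), |ZU| = √(8.2² + 19.7²) = 21.338 regardless of where G sits on A1. So U lies on both circle(T, 32.8) and circle(Z, 21.338); the above-TE intersection is U = (-27.266, 18.231). G is the foot of the tangent from U: G = (-39.760, 2.9997).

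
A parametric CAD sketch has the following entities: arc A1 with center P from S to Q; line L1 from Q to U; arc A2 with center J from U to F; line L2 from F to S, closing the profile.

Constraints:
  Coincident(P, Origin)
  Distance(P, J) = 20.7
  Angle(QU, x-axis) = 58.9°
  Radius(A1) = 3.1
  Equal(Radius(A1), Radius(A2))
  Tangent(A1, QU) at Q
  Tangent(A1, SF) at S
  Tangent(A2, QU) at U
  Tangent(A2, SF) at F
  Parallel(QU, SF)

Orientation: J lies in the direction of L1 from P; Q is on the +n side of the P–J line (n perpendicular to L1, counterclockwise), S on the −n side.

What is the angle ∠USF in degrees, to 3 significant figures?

16.7°

The slot axis is L1's direction at 58.9°, so u = (cos 58.9°, sin 58.9°) = (0.517, 0.856) and n = (−sin 58.9°, cos 58.9°) = (-0.856, 0.517). P is at the origin and J lies 20.7 along u from P, so J = 20.7·u = (10.7, 17.7). Tangency of A1 to both parallel lines with radius 3.1 puts Q and S at P ± 3.1·n: Q = (-2.65, 1.60), S = (2.65, -1.60). Equal radii place U and F the same way about J: U = J + 3.1·n = (8.04, 19.3), F = J − 3.1·n = (13.3, 16.1). Then cos ∠USF = SU·SF / (|SU||SF|), giving 16.7°.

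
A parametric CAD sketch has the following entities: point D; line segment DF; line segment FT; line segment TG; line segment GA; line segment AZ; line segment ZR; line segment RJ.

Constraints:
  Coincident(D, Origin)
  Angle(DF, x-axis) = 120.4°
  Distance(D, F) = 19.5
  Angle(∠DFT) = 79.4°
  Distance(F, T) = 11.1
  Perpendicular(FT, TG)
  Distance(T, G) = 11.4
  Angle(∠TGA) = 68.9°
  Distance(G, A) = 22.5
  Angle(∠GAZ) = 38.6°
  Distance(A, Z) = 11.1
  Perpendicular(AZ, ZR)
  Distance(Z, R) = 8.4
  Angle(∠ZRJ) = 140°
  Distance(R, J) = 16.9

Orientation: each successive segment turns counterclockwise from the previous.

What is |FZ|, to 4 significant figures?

0.6958

D is at the origin; DF runs at 120.4° with length 19.5, so F = (-9.868, 16.82). ∠DFT = 79.4° gives FT at -139.0° from the x-axis; with |FT| = 11.1, T = (-18.24, 9.537). FT ⟂ TG, so TG runs at -49.00°; with |TG| = 11.4, G = (-10.77, 0.9331). ∠TGA = 68.9° gives GA at 62.10° from the x-axis; with |GA| = 22.5, A = (-0.2374, 20.82). ∠GAZ = 38.6° gives AZ at -156.5° from the x-axis; with |AZ| = 11.1, Z = (-10.42, 16.39). Then |FZ| = |Z − F| = 0.6958.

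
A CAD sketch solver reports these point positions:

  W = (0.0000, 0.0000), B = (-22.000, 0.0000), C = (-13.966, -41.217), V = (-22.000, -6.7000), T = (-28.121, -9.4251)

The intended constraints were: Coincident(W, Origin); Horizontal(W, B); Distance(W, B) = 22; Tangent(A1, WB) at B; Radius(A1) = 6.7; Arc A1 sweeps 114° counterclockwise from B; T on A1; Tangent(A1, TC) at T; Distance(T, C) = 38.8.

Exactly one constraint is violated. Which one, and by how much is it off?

Distance(T, C) = 38.8 — off by 4.00.

W = (0.00, 0.00) ✓; W.y = 0.00, B.y = 0.00 ✓; |WB| = 22.00 ✓; ∠(VB, BW) = 90.00° ✓; |VB| = 6.700 ✓; bearing(V→T) − bearing(V→B) = 114.0° ✓; |VT| = 6.700 ✓; ∠(VT, TC) = 90.00° ✓; |TC| = 34.80 ✗.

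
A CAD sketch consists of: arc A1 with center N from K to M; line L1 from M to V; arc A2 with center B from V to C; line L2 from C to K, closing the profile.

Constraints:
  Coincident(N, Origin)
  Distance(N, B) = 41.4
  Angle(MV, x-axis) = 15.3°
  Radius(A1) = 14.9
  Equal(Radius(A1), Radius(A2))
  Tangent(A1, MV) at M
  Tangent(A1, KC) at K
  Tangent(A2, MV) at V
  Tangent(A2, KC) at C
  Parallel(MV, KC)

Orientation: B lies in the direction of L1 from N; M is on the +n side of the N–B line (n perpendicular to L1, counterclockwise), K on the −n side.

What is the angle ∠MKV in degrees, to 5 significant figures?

54.253°

Tangency of A1 to both parallel lines with radius 14.9 puts M and K at N ± 14.9·n: M = (-3.9317, 14.372), K = (3.9317, -14.372). Equal radii place V and C the same way about B: V = B + 14.9·n = (36.001, 25.296), C = B − 14.9·n = (43.864, -3.4476). Then cos ∠MKV = KM·KV / (|KM||KV|), giving 54.253°.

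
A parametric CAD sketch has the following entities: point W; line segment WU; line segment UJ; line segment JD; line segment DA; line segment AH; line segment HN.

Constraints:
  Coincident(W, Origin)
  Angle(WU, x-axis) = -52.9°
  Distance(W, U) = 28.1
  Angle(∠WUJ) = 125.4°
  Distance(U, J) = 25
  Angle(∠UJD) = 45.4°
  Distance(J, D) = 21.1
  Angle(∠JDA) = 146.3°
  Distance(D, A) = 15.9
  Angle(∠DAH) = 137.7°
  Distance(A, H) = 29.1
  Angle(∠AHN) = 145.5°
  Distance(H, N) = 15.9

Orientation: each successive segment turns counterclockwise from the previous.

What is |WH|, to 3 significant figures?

24.1

W is at the origin; WU runs at -52.9° with length 28.1, so U = (17.0, -22.4). ∠WUJ = 125.4° gives UJ at 1.70° from the x-axis; with |UJ| = 25.0, J = (41.9, -21.7). ∠UJD = 45.4° gives JD at 136° from the x-axis; with |JD| = 21.1, D = (26.7, -7.09). ∠JDA = 146.3° gives DA at 170° from the x-axis; with |DA| = 15.9, A = (11.0, -4.33). ∠DAH = 137.7° gives AH at -148° from the x-axis; with |AH| = 29.1, H = (-13.6, -19.9). Then |WH| = |H − W| = 24.1.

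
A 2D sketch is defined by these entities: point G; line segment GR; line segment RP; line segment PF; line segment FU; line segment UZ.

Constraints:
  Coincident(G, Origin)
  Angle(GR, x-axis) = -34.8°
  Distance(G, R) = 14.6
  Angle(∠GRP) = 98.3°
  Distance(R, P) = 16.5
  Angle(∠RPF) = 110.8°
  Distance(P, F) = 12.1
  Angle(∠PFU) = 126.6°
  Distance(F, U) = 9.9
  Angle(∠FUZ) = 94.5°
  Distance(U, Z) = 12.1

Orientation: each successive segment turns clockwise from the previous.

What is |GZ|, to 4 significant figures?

6.915

G is at the origin; GR runs at -34.8° with length 14.6, so R = (11.99, -8.332). ∠GRP = 98.3° gives RP at -116.5° from the x-axis; with |RP| = 16.5, P = (4.627, -23.10). ∠RPF = 110.8° gives PF at 174.3° from the x-axis; with |PF| = 12.1, F = (-7.414, -21.90). ∠PFU = 126.6° gives FU at 120.9° from the x-axis; with |FU| = 9.9, U = (-12.50, -13.40). ∠FUZ = 94.5° gives UZ at 35.40° from the x-axis; with |UZ| = 12.1, Z = (-2.635, -6.393). Then |GZ| = |Z − G| = 6.915.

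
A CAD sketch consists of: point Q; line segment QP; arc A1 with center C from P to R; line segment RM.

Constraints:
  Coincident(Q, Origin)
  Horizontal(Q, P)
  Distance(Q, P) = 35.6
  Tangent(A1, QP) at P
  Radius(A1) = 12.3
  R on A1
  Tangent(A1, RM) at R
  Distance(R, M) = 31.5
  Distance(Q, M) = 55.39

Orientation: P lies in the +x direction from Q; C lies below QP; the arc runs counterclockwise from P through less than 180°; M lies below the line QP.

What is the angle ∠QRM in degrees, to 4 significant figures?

136.5°

Q is at the origin; QP is horizontal with |QP| = 35.6 and P on the +x side, so P = (35.60, 0.000). The tangent condition forces CP to be normal to QP, so C = P + (0, -12.3) = (35.60, -12.30). Since CR ⟂ RM (tangency), |CM| = √(12.3² + 31.5²) = 33.82 regardless of where R sits on A1. So M lies on both circle(Q, 55.39) and circle(C, 33.82); the below-QP intersection is M = (31.12, -45.82). R is the foot of the tangent from M: R = (23.65, -15.22).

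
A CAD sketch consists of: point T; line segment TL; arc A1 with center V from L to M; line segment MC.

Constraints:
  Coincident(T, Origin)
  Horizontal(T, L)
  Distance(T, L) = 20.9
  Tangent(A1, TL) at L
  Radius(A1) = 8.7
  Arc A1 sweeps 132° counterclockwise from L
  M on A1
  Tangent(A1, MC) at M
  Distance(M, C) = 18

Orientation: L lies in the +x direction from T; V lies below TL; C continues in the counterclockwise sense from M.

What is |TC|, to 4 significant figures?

38.46

T is at the origin; T and L share the same y with |TL| = 20.9 and L on the +x side, so L = (20.90, 0.000). The tangent condition forces VL to be normal to TL, so V = L + (0, -8.7) = (20.90, -8.700). On A1, L sits at bearing 90° from V; a 132° counterclockwise sweep puts M at bearing 222°, so M = V + 8.7·(cos 222°, sin 222°) = (14.43, -14.52). Since A1 is tangent to MC there, VM ⟂ MC, so MC runs along (−sin 222°, cos 222°); with |MC| = 18.0, C = (26.48, -27.90). Then |TC| = |C − T| = 38.46.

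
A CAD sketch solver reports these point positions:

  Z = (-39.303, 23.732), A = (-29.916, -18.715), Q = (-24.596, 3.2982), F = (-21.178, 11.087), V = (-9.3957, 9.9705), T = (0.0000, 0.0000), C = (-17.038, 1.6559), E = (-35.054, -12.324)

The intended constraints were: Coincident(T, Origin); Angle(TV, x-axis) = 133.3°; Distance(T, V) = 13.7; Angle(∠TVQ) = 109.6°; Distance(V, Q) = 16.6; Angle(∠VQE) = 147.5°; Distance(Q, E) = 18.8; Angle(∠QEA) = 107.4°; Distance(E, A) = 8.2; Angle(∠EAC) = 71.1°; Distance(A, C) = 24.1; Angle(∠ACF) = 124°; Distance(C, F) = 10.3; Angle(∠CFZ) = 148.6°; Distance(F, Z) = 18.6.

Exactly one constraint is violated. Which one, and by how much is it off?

Distance(F, Z) = 18.6 — off by 3.50.

T = (0.00, 0.00) ✓; TV at 133.3° ✓; |TV| = 13.70 ✓; ∠TVQ = 109.6° ✓; |VQ| = 16.60 ✓; ∠VQE = 147.5° ✓; |QE| = 18.80 ✓; ∠QEA = 107.4° ✓; |EA| = 8.200 ✓; ∠EAC = 71.10° ✓; |AC| = 24.10 ✓; ∠ACF = 124.0° ✓; |CF| = 10.30 ✓; ∠CFZ = 148.6° ✓; |FZ| = 22.10 ✗.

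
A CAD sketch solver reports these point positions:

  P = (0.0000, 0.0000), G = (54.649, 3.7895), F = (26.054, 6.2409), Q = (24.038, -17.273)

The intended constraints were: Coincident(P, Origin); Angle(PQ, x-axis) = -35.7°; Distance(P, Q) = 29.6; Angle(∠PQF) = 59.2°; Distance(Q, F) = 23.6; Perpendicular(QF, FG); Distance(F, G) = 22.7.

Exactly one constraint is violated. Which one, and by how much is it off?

Distance(F, G) = 22.7 — off by 6.00.

P = (0.00, 0.00) ✓; PQ at -35.70° ✓; |PQ| = 29.60 ✓; ∠PQF = 59.20° ✓; |QF| = 23.60 ✓; ∠(QF, FG) = 90.00° ✓; |FG| = 28.70 ✗.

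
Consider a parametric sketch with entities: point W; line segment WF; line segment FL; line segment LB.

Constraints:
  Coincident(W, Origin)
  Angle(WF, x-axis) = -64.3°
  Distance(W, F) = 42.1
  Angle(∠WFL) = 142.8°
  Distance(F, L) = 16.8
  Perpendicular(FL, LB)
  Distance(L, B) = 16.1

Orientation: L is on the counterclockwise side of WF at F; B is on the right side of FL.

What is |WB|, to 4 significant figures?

65.27

W is at the origin; WF runs at -64.3° with length 42.1, so F = 42.1·(cos -64.3°, sin -64.3°) = (18.26, -37.94). ∠WFL = 142.8°, so FL runs at -64.3° + (180° − 142.8°) = -27.10° from the x-axis; with |FL| = 16.8, L = F + 16.8·(cos -27.10°, sin -27.10°) = (33.21, -45.59). FL ⟂ LB; with |LB| = 16.1 on the right of FL, B = L + 16.1·(-0.4555, -0.8902) = (25.88, -59.92). Then |WB| = |B − W| = 65.27.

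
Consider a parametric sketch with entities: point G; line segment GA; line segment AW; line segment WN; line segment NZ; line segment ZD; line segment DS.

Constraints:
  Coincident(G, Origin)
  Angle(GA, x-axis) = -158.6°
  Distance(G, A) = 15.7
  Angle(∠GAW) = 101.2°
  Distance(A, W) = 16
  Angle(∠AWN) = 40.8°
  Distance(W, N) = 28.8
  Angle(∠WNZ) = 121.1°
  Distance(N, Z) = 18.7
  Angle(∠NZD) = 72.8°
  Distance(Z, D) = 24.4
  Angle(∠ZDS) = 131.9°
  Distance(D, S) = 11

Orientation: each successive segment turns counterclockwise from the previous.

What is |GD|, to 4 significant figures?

23.21

G is at the origin; GA runs at -158.6° with length 15.7, so A = (-14.62, -5.729). ∠GAW = 101.2° gives AW at -79.80° from the x-axis; with |AW| = 16.0, W = (-11.78, -21.48). ∠AWN = 40.8° gives WN at 59.40° from the x-axis; with |WN| = 28.8, N = (2.876, 3.314). ∠WNZ = 121.1° gives NZ at 118.3° from the x-axis; with |NZ| = 18.7, Z = (-5.989, 19.78). ∠NZD = 72.8° gives ZD at -134.5° from the x-axis; with |ZD| = 24.4, D = (-23.09, 2.375). Then |GD| = |D − G| = 23.21.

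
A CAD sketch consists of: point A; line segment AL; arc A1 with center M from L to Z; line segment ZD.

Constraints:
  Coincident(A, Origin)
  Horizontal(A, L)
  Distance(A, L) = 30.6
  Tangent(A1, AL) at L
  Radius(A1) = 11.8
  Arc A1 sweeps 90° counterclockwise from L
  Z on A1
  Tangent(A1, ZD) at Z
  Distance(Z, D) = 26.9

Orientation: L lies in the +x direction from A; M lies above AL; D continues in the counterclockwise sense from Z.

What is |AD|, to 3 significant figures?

57.4

A is at the origin; AL is horizontal with |AL| = 30.6 and L on the +x side, so L = (30.6, 0.00). A1 meets AL tangentially, so ML is at right angles to AL, so M = L + (0, 11.8) = (30.6, 11.8). On A1, L sits at bearing -90° from M; a 90° counterclockwise sweep puts Z at bearing 0°, so Z = M + 11.8·(cos 0°, sin 0°) = (42.4, 11.8). Since A1 is tangent to ZD there, MZ ⟂ ZD, so ZD runs along (−sin 0°, cos 0°); with |ZD| = 26.9, D = (42.4, 38.7). Then |AD| = |D − A| = 57.4.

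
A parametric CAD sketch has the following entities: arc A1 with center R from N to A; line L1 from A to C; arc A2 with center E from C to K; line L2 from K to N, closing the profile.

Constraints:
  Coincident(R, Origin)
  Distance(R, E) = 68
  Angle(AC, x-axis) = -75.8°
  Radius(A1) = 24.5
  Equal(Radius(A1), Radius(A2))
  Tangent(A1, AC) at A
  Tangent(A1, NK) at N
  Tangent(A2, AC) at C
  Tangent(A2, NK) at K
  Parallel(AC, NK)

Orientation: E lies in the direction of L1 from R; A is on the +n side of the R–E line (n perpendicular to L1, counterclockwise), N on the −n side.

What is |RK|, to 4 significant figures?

72.28

The slot axis is L1's direction at -75.8°, so u = (cos -75.8°, sin -75.8°) = (0.2453, -0.9694) and n = (−sin -75.8°, cos -75.8°) = (0.9694, 0.2453). R is at the origin and E lies 68.0 along u from R, so E = 68.0·u = (16.68, -65.92). Tangency of A1 to both parallel lines with radius 24.5 puts A and N at R ± 24.5·n: A = (23.75, 6.010), N = (-23.75, -6.010). Equal radii place C and K the same way about E: C = E + 24.5·n = (40.43, -59.91), K = E − 24.5·n = (-7.071, -71.93). Then |RK| = |K − R| = 72.28.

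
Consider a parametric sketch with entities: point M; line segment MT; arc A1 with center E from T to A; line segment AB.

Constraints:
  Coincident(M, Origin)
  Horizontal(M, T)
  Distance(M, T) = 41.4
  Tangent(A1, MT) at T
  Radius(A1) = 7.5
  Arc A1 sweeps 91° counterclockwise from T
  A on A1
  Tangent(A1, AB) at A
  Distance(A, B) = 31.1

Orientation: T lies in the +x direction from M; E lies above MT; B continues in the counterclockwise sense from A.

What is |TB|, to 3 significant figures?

39.3

M is at the origin; M and T share the same y with |MT| = 41.4 and T on the +x side, so T = (41.4, 0.00). Tangency of A1 to MT means the radius ET is perpendicular to MT, so E = T + (0, 7.5) = (41.4, 7.50). On A1, T sits at bearing -90° from E; a 91° counterclockwise sweep puts A at bearing 1°, so A = E + 7.5·(cos 1°, sin 1°) = (48.9, 7.63). Since A1 is tangent to AB there, EA ⟂ AB, so AB runs along (−sin 1°, cos 1°); with |AB| = 31.1, B = (48.4, 38.7). Then |TB| = |B − T| = 39.3.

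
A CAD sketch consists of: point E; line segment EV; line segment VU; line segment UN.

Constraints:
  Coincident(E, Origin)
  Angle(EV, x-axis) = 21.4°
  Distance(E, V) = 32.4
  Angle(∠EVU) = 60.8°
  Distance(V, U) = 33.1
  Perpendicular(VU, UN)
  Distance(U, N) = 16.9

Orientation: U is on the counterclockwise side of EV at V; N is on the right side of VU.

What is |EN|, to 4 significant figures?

48.38

E is at the origin; EV runs at 21.4° with length 32.4, so V = 32.4·(cos 21.4°, sin 21.4°) = (30.17, 11.82). ∠EVU = 60.8°, so VU runs at 21.4° + (180° − 60.8°) = 140.6° from the x-axis; with |VU| = 33.1, U = V + 33.1·(cos 140.6°, sin 140.6°) = (4.589, 32.83). VU ⟂ UN; with |UN| = 16.9 on the right of VU, N = U + 16.9·(0.6347, 0.7727) = (15.32, 45.89). Then |EN| = |N − E| = 48.38.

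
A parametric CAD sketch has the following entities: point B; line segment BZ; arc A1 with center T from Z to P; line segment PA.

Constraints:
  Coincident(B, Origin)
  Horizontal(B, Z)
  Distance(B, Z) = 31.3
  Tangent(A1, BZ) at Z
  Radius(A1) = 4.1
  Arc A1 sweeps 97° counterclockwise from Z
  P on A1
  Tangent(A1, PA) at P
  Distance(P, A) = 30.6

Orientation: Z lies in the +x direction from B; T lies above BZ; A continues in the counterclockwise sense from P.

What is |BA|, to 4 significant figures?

47.16

B is at the origin; B and Z share the same y with |BZ| = 31.3 and Z on the +x side, so Z = (31.30, 0.000). The tangent condition forces TZ to be normal to BZ, so T = Z + (0, 4.1) = (31.30, 4.100). On A1, Z sits at bearing -90° from T; a 97° counterclockwise sweep puts P at bearing 7°, so P = T + 4.1·(cos 7°, sin 7°) = (35.37, 4.600). Since A1 is tangent to PA there, TP ⟂ PA, so PA runs along (−sin 7°, cos 7°); with |PA| = 30.6, A = (31.64, 34.97). Then |BA| = |A − B| = 47.16.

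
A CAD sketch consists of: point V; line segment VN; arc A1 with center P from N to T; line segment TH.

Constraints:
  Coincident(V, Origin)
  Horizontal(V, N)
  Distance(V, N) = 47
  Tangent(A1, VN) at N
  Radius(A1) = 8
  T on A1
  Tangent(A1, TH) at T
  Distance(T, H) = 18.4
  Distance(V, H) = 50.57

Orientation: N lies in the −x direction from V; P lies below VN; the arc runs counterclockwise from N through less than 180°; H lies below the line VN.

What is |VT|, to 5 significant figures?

54.922

Checks: V.y = 0.00, N.y = 0.00 ✓; ∠(PN, NV) = 90.00° ✓; |PT| = 8.000 ✓; ∠(PT, TH) = 90.00° ✓; |TH| = 18.40 ✓; |VH| = 50.57 ✓.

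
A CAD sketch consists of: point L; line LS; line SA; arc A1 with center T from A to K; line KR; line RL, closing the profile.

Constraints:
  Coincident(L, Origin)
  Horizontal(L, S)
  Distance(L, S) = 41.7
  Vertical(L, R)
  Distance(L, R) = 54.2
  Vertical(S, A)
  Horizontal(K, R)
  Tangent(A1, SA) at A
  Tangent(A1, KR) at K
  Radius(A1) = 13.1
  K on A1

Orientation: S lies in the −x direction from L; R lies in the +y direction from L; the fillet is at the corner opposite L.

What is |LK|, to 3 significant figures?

61.3

L is at the origin; LS is horizontal with |LS| = 41.7 and S on the −x side, so S = (-41.7, 0.00). L and R share the same x with |LR| = 54.2 and R on the +y side, so R = (0.00, 54.2). The virtual corner opposite L is at (-41.7, 54.2). Since A1 is tangent to SA there, TA ⟂ SA and A1 meets KR tangentially, so TK is at right angles to KR, with radius 13.1, so the center T sits 13.1 in from both sides at T = (-28.6, 41.1). That places the tangent points at A = (-41.7, 41.1) on SA and K = (-28.6, 54.2) on KR. Then |LK| = |K − L| = 61.3.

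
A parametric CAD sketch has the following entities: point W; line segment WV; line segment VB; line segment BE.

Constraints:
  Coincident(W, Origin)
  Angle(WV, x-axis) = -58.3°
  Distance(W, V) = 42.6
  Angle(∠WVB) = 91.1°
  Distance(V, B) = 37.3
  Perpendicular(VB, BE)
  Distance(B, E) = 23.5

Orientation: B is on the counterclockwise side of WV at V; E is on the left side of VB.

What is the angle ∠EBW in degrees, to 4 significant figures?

41.83°

∠WVB = 91.1°, so VB runs at -58.3° + (180° − 91.1°) = 30.60° from the x-axis; with |VB| = 37.3, B = V + 37.3·(cos 30.60°, sin 30.60°) = (54.49, -17.26). VB is perpendicular to BE; with |BE| = 23.5 on the left of VB, E = B + 23.5·(-0.5090, 0.8607) = (42.53, 2.970). Then cos ∠EBW = BE·BW / (|BE||BW|), giving 41.83°.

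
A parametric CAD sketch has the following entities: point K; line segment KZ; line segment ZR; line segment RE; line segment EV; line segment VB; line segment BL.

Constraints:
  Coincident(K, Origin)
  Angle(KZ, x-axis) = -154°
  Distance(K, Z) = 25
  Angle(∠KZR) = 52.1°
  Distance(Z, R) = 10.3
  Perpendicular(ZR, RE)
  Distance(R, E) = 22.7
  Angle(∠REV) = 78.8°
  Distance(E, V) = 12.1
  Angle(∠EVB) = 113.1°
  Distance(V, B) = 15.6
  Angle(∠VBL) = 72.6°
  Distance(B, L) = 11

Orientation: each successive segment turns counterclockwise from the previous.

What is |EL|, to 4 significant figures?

17.07

∠EVB = 113.1° gives VB at -128.0° from the x-axis; with |VB| = 15.6, B = (-24.53, -4.287). ∠VBL = 72.6° gives BL at -20.60° from the x-axis; with |BL| = 11.0, L = (-14.23, -8.157). Then |EL| = |L − E| = 17.07.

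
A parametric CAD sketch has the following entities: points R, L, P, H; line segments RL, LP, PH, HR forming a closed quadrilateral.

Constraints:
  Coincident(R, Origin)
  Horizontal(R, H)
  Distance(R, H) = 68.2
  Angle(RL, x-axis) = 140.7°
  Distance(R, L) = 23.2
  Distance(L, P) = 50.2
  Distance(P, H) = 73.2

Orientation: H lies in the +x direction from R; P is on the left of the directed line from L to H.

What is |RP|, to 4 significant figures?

53.98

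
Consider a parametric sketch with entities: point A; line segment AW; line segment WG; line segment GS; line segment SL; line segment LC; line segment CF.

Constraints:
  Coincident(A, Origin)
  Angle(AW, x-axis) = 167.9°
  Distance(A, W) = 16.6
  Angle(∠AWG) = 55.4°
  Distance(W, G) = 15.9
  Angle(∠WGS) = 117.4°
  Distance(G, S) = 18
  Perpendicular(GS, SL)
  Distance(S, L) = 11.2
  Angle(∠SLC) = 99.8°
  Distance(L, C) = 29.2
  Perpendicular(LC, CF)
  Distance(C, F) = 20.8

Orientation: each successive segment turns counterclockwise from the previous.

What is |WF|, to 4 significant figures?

19.73

∠SLC = 99.8° gives LC at 165.3° from the x-axis; with |LC| = 29.2, C = (-19.50, 5.821). LC ⟂ CF, so CF runs at -104.7°; with |CF| = 20.8, F = (-24.78, -14.30). Then |WF| = |F − W| = 19.73.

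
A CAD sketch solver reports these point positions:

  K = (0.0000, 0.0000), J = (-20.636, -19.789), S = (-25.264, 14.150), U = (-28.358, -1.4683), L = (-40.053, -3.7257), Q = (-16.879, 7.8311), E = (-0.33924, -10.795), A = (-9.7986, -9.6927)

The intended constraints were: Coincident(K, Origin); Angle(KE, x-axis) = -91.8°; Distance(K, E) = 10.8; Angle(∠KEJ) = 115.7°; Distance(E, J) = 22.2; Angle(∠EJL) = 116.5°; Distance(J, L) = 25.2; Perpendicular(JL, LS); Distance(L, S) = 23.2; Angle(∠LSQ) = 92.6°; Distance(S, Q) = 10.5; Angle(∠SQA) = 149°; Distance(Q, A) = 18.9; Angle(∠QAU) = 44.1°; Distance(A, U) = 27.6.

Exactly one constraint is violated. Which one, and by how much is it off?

Distance(A, U) = 27.6 — off by 7.30.

K = (0.00, 0.00) ✓; KE at -91.80° ✓; |KE| = 10.80 ✓; ∠KEJ = 115.7° ✓; |EJ| = 22.20 ✓; ∠EJL = 116.5° ✓; |JL| = 25.20 ✓; ∠(JL, LS) = 90.00° ✓; |LS| = 23.20 ✓; ∠LSQ = 92.60° ✓; |SQ| = 10.50 ✓; ∠SQA = 149.0° ✓; |QA| = 18.90 ✓; ∠QAU = 44.10° ✓; |AU| = 20.30 ✗.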